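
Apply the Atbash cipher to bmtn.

yngm

b(1) → y(24)
m(12) → n(13)
t(19) → g(6)
n(13) → m(12)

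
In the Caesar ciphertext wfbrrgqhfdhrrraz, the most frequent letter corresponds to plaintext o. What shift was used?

The most frequent ciphertext letter is r (appears 5 times).
r is position 17; o is position 14.
Shift = 3.

3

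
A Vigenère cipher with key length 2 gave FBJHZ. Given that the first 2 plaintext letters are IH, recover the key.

XU

Subtract each crib letter from the matching ciphertext letter (mod 26):
F(5)−I(8)=-3≡23 → X
B(1)−H(7)=-6≡20 → U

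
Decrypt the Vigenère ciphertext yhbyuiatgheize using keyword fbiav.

Repeat the key across the ciphertext: fbiavfbiavfbia
y(24)−f(5): 19 → t
h(7)−b(1): 6 → g
b(1)−i(8): -7≡19 → t
y(24)−a(0): 24 → y
u(20)−v(21): -1≡25 → z
i(8)−f(5): 3 → d
a(0)−b(1): -1≡25 → z
t(19)−i(8): 11 → l
g(6)−a(0): 6 → g
h(7)−v(21): -14≡12 → m
e(4)−f(5): -1≡25 → z
i(8)−b(1): 7 → h
z(25)−i(8): 17 → r
e(4)−a(0): 4 → e

tgtyzdzlgmzhre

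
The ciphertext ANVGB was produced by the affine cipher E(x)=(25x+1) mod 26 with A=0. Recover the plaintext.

BOGVA

The inverse of 25 mod 26 is 25, since 25·25=625≡1. Apply D(y)=25·(y−1) mod 26:
A(0): 25·(0−1)=-25≡1 → B
N(13): 25·(13−1)=300≡14 → O
V(21): 25·(21−1)=500≡6 → G
G(6): 25·(6−1)=125≡21 → V
B(1): 25·(1−1)=0 → A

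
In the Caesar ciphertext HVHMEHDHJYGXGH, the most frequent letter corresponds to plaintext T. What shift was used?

14

The most frequent ciphertext letter is H (appears 5 times).
H is position 7; T is position 19.
Shift = -12≡14.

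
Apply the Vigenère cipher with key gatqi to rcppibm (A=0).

Repeat the key across the message: gatqiga
r(17)+g(6): 23 → x
c(2)+a(0): 2 → c
p(15)+t(19): 34≡8 → i
p(15)+q(16): 31≡5 → f
i(8)+i(8): 16 → q
b(1)+g(6): 7 → h
m(12)+a(0): 12 → m

xcifqhm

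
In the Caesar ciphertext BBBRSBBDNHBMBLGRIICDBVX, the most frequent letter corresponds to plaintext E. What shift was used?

23

The most frequent ciphertext letter is B (appears 8 times).
B is position 1; E is position 4.
Shift = -3≡23.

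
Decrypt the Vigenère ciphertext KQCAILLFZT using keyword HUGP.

DWWLBRFQSZ

Repeat the key across the ciphertext: HUGPHUGPHU
K(10)−H(7): 3 → D
Q(16)−U(20): -4≡22 → W
C(2)−G(6): -4≡22 → W
A(0)−P(15): -15≡11 → L
I(8)−H(7): 1 → B
L(11)−U(20): -9≡17 → R
L(11)−G(6): 5 → F
F(5)−P(15): -10≡16 → Q
Z(25)−H(7): 18 → S
T(19)−U(20): -1≡25 → Z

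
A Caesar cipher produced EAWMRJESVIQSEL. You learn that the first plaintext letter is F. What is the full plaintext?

FBXNSKFTWJRTFM

From the crib: E(4)−F(5)=-1≡25, so the shift is 25.
Subtract 25 from each ciphertext letter:
E(4): 4−25=-21≡5 → F
A(0): 0−25=-25≡1 → B
W(22): 22−25=-3≡23 → X
M(12): 12−25=-13≡13 → N
R(17): 17−25=-8≡18 → S
J(9): 9−25=-16≡10 → K
E(4): 4−25=-21≡5 → F
S(18): 18−25=-7≡19 → T
V(21): 21−25=-4≡22 → W
I(8): 8−25=-17≡9 → J
Q(16): 16−25=-9≡17 → R
S(18): 18−25=-7≡19 → T
E(4): 4−25=-21≡5 → F
L(11): 11−25=-14≡12 → M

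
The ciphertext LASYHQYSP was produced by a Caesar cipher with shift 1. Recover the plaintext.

KZRXGPXRO

L(11): 11−1=10 → K
A(0): 0−1=-1≡25 → Z
S(18): 18−1=17 → R
Y(24): 24−1=23 → X
H(7): 7−1=6 → G
Q(16): 16−1=15 → P
Y(24): 24−1=23 → X
S(18): 18−1=17 → R
P(15): 15−1=14 → O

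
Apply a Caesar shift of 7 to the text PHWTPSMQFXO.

P(15): 15+7=22 → W
H(7): 7+7=14 → O
W(22): 22+7=29≡3 → D
T(19): 19+7=26≡0 → A
P(15): 15+7=22 → W
S(18): 18+7=25 → Z
M(12): 12+7=19 → T
Q(16): 16+7=23 → X
F(5): 5+7=12 → M
X(23): 23+7=30≡4 → E
O(14): 14+7=21 → V

WODAWZTXMEV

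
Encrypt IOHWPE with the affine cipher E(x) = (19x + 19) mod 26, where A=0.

I(8): 19·8+19=171≡15 → P
O(14): 19·14+19=285≡25 → Z
H(7): 19·7+19=152≡22 → W
W(22): 19·22+19=437≡21 → V
P(15): 19·15+19=304≡18 → S
E(4): 19·4+19=95≡17 → R

PZWVSR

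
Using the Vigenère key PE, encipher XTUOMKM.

Repeat the key across the message: PEPEPEP
X(23)+P(15): 38≡12 → M
T(19)+E(4): 23 → X
U(20)+P(15): 35≡9 → J
O(14)+E(4): 18 → S
M(12)+P(15): 27≡1 → B
K(10)+E(4): 14 → O
M(12)+P(15): 27≡1 → B

MXJSBOB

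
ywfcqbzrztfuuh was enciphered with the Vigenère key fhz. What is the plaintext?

Repeat the key across the ciphertext: fhzfhzfhzfhzfh
y(24)−f(5): 19 → t
w(22)−h(7): 15 → p
f(5)−z(25): -20≡6 → g
c(2)−f(5): -3≡23 → x
q(16)−h(7): 9 → j
b(1)−z(25): -24≡2 → c
z(25)−f(5): 20 → u
r(17)−h(7): 10 → k
z(25)−z(25): 0 → a
t(19)−f(5): 14 → o
f(5)−h(7): -2≡24 → y
u(20)−z(25): -5≡21 → v
u(20)−f(5): 15 → p
h(7)−h(7): 0 → a

tpgxjcukaoyvpa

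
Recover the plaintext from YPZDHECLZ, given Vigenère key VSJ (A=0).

DXQIPVHTQ

Repeat the key across the ciphertext: VSJVSJVSJ
Y(24)−V(21): 3 → D
P(15)−S(18): -3≡23 → X
Z(25)−J(9): 16 → Q
D(3)−V(21): -18≡8 → I
H(7)−S(18): -11≡15 → P
E(4)−J(9): -5≡21 → V
C(2)−V(21): -19≡7 → H
L(11)−S(18): -7≡19 → T
Z(25)−J(9): 16 → Q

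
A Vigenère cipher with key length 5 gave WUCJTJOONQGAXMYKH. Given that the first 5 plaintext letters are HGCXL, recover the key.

Subtract each crib letter from the matching ciphertext letter (mod 26):
W(22)−H(7)=15 → P
U(20)−G(6)=14 → O
C(2)−C(2)=0 → A
J(9)−X(23)=-14≡12 → M
T(19)−L(11)=8 → I

POAMI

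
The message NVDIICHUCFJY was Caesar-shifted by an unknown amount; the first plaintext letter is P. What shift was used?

24

From the crib: N(13)−P(15)=-2≡24, so the shift is 24.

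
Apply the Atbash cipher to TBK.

GYP

T(19) → G(6)
B(1) → Y(24)
K(10) → P(15)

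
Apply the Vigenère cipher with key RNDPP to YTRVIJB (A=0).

PGUKXAO

Repeat the key across the message: RNDPPRN
Y(24)+R(17): 41≡15 → P
T(19)+N(13): 32≡6 → G
R(17)+D(3): 20 → U
V(21)+P(15): 36≡10 → K
I(8)+P(15): 23 → X
J(9)+R(17): 26≡0 → A
B(1)+N(13): 14 → O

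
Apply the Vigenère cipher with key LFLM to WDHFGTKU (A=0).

Repeat the key across the message: LFLMLFLM
W(22)+L(11): 33≡7 → H
D(3)+F(5): 8 → I
H(7)+L(11): 18 → S
F(5)+M(12): 17 → R
G(6)+L(11): 17 → R
T(19)+F(5): 24 → Y
K(10)+L(11): 21 → V
U(20)+M(12): 32≡6 → G

HISRRYVG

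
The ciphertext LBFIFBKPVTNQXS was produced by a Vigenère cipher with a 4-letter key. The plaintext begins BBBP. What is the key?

KAET

Subtract each crib letter from the matching ciphertext letter (mod 26):
L(11)−B(1)=10 → K
B(1)−B(1)=0 → A
F(5)−B(1)=4 → E
I(8)−P(15)=-7≡19 → T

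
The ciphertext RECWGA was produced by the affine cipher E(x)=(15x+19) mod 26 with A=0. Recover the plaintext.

MZLVNX

The inverse of 15 mod 26 is 7, since 15·7=105≡1. Apply D(y)=7·(y−19) mod 26:
R(17): 7·(17−19)=-14≡12 → M
E(4): 7·(4−19)=-105≡25 → Z
C(2): 7·(2−19)=-119≡11 → L
W(22): 7·(22−19)=21 → V
G(6): 7·(6−19)=-91≡13 → N
A(0): 7·(0−19)=-133≡23 → X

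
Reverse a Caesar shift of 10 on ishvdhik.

yixltxya

i(8): 8−10=-2≡24 → y
s(18): 18−10=8 → i
h(7): 7−10=-3≡23 → x
v(21): 21−10=11 → l
d(3): 3−10=-7≡19 → t
h(7): 7−10=-3≡23 → x
i(8): 8−10=-2≡24 → y
k(10): 10−10=0 → a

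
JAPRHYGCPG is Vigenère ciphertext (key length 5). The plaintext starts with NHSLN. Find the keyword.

WTXGU

Subtract each crib letter from the matching ciphertext letter (mod 26):
J(9)−N(13)=-4≡22 → W
A(0)−H(7)=-7≡19 → T
P(15)−S(18)=-3≡23 → X
R(17)−L(11)=6 → G
H(7)−N(13)=-6≡20 → U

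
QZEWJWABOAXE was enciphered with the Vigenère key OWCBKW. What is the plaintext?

CDCVZAMFMZNI

Repeat the key across the ciphertext: OWCBKWOWCBKW
Q(16)−O(14): 2 → C
Z(25)−W(22): 3 → D
E(4)−C(2): 2 → C
W(22)−B(1): 21 → V
J(9)−K(10): -1≡25 → Z
W(22)−W(22): 0 → A
A(0)−O(14): -14≡12 → M
B(1)−W(22): -21≡5 → F
O(14)−C(2): 12 → M
A(0)−B(1): -1≡25 → Z
X(23)−K(10): 13 → N
E(4)−W(22): -18≡8 → I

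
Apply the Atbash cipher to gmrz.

g(6) → t(19)
m(12) → n(13)
r(17) → i(8)
z(25) → a(0)

tnia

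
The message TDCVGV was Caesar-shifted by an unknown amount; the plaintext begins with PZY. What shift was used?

4

From the crib: T(19)−P(15)=4, so the shift is 4.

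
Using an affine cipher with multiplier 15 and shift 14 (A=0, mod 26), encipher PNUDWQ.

P(15): 15·15+14=239≡5 → F
N(13): 15·13+14=209≡1 → B
U(20): 15·20+14=314≡2 → C
D(3): 15·3+14=59≡7 → H
W(22): 15·22+14=344≡6 → G
Q(16): 15·16+14=254≡20 → U

FBCHGU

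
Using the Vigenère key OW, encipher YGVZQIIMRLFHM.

Repeat the key across the message: OWOWOWOWOWOWO
Y(24)+O(14): 38≡12 → M
G(6)+W(22): 28≡2 → C
V(21)+O(14): 35≡9 → J
Z(25)+W(22): 47≡21 → V
Q(16)+O(14): 30≡4 → E
I(8)+W(22): 30≡4 → E
I(8)+O(14): 22 → W
M(12)+W(22): 34≡8 → I
R(17)+O(14): 31≡5 → F
L(11)+W(22): 33≡7 → H
F(5)+O(14): 19 → T
H(7)+W(22): 29≡3 → D
M(12)+O(14): 26≡0 → A

MCJVEEWIFHTDA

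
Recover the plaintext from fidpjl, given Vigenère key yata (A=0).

Repeat the key across the ciphertext: yataya
f(5)−y(24): -19≡7 → h
i(8)−a(0): 8 → i
d(3)−t(19): -16≡10 → k
p(15)−a(0): 15 → p
j(9)−y(24): -15≡11 → l
l(11)−a(0): 11 → l

hikpll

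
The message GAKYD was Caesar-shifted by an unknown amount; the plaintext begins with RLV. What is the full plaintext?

From the crib: G(6)−R(17)=-11≡15, so the shift is 15.
Subtract 15 from each ciphertext letter:
G(6): 6−15=-9≡17 → R
A(0): 0−15=-15≡11 → L
K(10): 10−15=-5≡21 → V
Y(24): 24−15=9 → J
D(3): 3−15=-12≡14 → O

RLVJO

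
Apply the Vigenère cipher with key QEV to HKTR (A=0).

Repeat the key across the message: QEVQ
H(7)+Q(16): 23 → X
K(10)+E(4): 14 → O
T(19)+V(21): 40≡14 → O
R(17)+Q(16): 33≡7 → H

XOOH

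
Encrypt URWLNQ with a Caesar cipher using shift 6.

U(20): 20+6=26≡0 → A
R(17): 17+6=23 → X
W(22): 22+6=28≡2 → C
L(11): 11+6=17 → R
N(13): 13+6=19 → T
Q(16): 16+6=22 → W

AXCRTW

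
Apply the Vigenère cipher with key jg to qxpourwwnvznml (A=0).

zdyudxfcwbitvr

Repeat the key across the message: jgjgjgjgjgjgjg
q(16)+j(9): 25 → z
x(23)+g(6): 29≡3 → d
p(15)+j(9): 24 → y
o(14)+g(6): 20 → u
u(20)+j(9): 29≡3 → d
r(17)+g(6): 23 → x
w(22)+j(9): 31≡5 → f
w(22)+g(6): 28≡2 → c
n(13)+j(9): 22 → w
v(21)+g(6): 27≡1 → b
z(25)+j(9): 34≡8 → i
n(13)+g(6): 19 → t
m(12)+j(9): 21 → v
l(11)+g(6): 17 → r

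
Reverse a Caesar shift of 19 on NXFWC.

UEMDJ

N(13): 13−19=-6≡20 → U
X(23): 23−19=4 → E
F(5): 5−19=-14≡12 → M
W(22): 22−19=3 → D
C(2): 2−19=-17≡9 → J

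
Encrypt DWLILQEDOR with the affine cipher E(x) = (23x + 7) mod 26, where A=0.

D(3): 23·3+7=76≡24 → Y
W(22): 23·22+7=513≡19 → T
L(11): 23·11+7=260≡0 → A
I(8): 23·8+7=191≡9 → J
L(11): 23·11+7=260≡0 → A
Q(16): 23·16+7=375≡11 → L
E(4): 23·4+7=99≡21 → V
D(3): 23·3+7=76≡24 → Y
O(14): 23·14+7=329≡17 → R
R(17): 23·17+7=398≡8 → I

YTAJALVYRI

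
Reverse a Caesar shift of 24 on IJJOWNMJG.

I(8): 8−24=-16≡10 → K
J(9): 9−24=-15≡11 → L
J(9): 9−24=-15≡11 → L
O(14): 14−24=-10≡16 → Q
W(22): 22−24=-2≡24 → Y
N(13): 13−24=-11≡15 → P
M(12): 12−24=-12≡14 → O
J(9): 9−24=-15≡11 → L
G(6): 6−24=-18≡8 → I

KLLQYPOLI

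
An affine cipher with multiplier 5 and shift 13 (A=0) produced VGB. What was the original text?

The inverse of 5 mod 26 is 21, since 5·21=105≡1. Apply D(y)=21·(y−13) mod 26:
V(21): 21·(21−13)=168≡12 → M
G(6): 21·(6−13)=-147≡9 → J
B(1): 21·(1−13)=-252≡8 → I

MJI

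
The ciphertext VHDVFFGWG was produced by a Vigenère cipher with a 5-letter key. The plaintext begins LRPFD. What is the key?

Subtract each crib letter from the matching ciphertext letter (mod 26):
V(21)−L(11)=10 → K
H(7)−R(17)=-10≡16 → Q
D(3)−P(15)=-12≡14 → O
V(21)−F(5)=16 → Q
F(5)−D(3)=2 → C

KQOQC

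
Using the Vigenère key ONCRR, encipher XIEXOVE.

LVGOFJR

Repeat the key across the message: ONCRRON
X(23)+O(14): 37≡11 → L
I(8)+N(13): 21 → V
E(4)+C(2): 6 → G
X(23)+R(17): 40≡14 → O
O(14)+R(17): 31≡5 → F
V(21)+O(14): 35≡9 → J
E(4)+N(13): 17 → R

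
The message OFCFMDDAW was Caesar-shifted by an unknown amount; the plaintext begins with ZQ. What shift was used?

From the crib: O(14)−Z(25)=-11≡15, so the shift is 15.

15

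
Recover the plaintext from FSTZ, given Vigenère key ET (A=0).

Repeat the key across the ciphertext: ETET
F(5)−E(4): 1 → B
S(18)−T(19): -1≡25 → Z
T(19)−E(4): 15 → P
Z(25)−T(19): 6 → G

BZPG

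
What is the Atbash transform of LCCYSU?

L(11) → O(14)
C(2) → X(23)
C(2) → X(23)
Y(24) → B(1)
S(18) → H(7)
U(20) → F(5)

OXXBHF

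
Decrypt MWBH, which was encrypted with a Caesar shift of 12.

AKPV

M(12): 12−12=0 → A
W(22): 22−12=10 → K
B(1): 1−12=-11≡15 → P
H(7): 7−12=-5≡21 → V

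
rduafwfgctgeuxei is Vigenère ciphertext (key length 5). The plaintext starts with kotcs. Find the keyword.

Subtract each crib letter from the matching ciphertext letter (mod 26):
r(17)−k(10)=7 → h
d(3)−o(14)=-11≡15 → p
u(20)−t(19)=1 → b
a(0)−c(2)=-2≡24 → y
f(5)−s(18)=-13≡13 → n

hpbyn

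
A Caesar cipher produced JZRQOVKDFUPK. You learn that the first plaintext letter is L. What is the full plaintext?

From the crib: J(9)−L(11)=-2≡24, so the shift is 24.
Subtract 24 from each ciphertext letter:
J(9): 9−24=-15≡11 → L
Z(25): 25−24=1 → B
R(17): 17−24=-7≡19 → T
Q(16): 16−24=-8≡18 → S
O(14): 14−24=-10≡16 → Q
V(21): 21−24=-3≡23 → X
K(10): 10−24=-14≡12 → M
D(3): 3−24=-21≡5 → F
F(5): 5−24=-19≡7 → H
U(20): 20−24=-4≡22 → W
P(15): 15−24=-9≡17 → R
K(10): 10−24=-14≡12 → M

LBTSQXMFHWRM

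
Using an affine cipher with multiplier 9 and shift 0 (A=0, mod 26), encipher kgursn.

k(10): 9·10+0=90≡12 → m
g(6): 9·6+0=54≡2 → c
u(20): 9·20+0=180≡24 → y
r(17): 9·17+0=153≡23 → x
s(18): 9·18+0=162≡6 → g
n(13): 9·13+0=117≡13 → n

mcyxgn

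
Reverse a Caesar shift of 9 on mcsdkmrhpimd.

m(12): 12−9=3 → d
c(2): 2−9=-7≡19 → t
s(18): 18−9=9 → j
d(3): 3−9=-6≡20 → u
k(10): 10−9=1 → b
m(12): 12−9=3 → d
r(17): 17−9=8 → i
h(7): 7−9=-2≡24 → y
p(15): 15−9=6 → g
i(8): 8−9=-1≡25 → z
m(12): 12−9=3 → d
d(3): 3−9=-6≡20 → u

dtjubdiygzdu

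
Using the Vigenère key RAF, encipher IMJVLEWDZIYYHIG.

ZMOMLJNDEZYDYIL

Repeat the key across the message: RAFRAFRAFRAFRAF
I(8)+R(17): 25 → Z
M(12)+A(0): 12 → M
J(9)+F(5): 14 → O
V(21)+R(17): 38≡12 → M
L(11)+A(0): 11 → L
E(4)+F(5): 9 → J
W(22)+R(17): 39≡13 → N
D(3)+A(0): 3 → D
Z(25)+F(5): 30≡4 → E
I(8)+R(17): 25 → Z
Y(24)+A(0): 24 → Y
Y(24)+F(5): 29≡3 → D
H(7)+R(17): 24 → Y
I(8)+A(0): 8 → I
G(6)+F(5): 11 → L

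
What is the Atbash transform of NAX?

N(13) → M(12)
A(0) → Z(25)
X(23) → C(2)

MZC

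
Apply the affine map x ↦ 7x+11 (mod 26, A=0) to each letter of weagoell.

jnlbfnkk

w(22): 7·22+11=165≡9 → j
e(4): 7·4+11=39≡13 → n
a(0): 7·0+11=11 → l
g(6): 7·6+11=53≡1 → b
o(14): 7·14+11=109≡5 → f
e(4): 7·4+11=39≡13 → n
l(11): 7·11+11=88≡10 → k
l(11): 7·11+11=88≡10 → k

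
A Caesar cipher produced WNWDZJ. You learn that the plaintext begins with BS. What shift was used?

21

From the crib: W(22)−B(1)=21, so the shift is 21.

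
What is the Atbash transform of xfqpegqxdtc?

cujkvtjcwgx

x(23) → c(2)
f(5) → u(20)
q(16) → j(9)
p(15) → k(10)
e(4) → v(21)
g(6) → t(19)
q(16) → j(9)
x(23) → c(2)
d(3) → w(22)
t(19) → g(6)
c(2) → x(23)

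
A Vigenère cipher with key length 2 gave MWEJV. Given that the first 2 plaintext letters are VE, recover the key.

Subtract each crib letter from the matching ciphertext letter (mod 26):
M(12)−V(21)=-9≡17 → R
W(22)−E(4)=18 → S

RS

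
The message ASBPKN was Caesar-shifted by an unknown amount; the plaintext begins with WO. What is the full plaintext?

WOXLGJ

From the crib: A(0)−W(22)=-22≡4, so the shift is 4.
Subtract 4 from each ciphertext letter:
A(0): 0−4=-4≡22 → W
S(18): 18−4=14 → O
B(1): 1−4=-3≡23 → X
P(15): 15−4=11 → L
K(10): 10−4=6 → G
N(13): 13−4=9 → J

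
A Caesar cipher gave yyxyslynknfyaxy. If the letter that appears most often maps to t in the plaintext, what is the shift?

The most frequent ciphertext letter is y (appears 6 times).
y is position 24; t is position 19.
Shift = 5.

5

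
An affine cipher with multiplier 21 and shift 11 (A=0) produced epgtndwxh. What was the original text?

The inverse of 21 mod 26 is 5, since 21·5=105≡1. Apply D(y)=5·(y−11) mod 26:
e(4): 5·(4−11)=-35≡17 → r
p(15): 5·(15−11)=20 → u
g(6): 5·(6−11)=-25≡1 → b
t(19): 5·(19−11)=40≡14 → o
n(13): 5·(13−11)=10 → k
d(3): 5·(3−11)=-40≡12 → m
w(22): 5·(22−11)=55≡3 → d
x(23): 5·(23−11)=60≡8 → i
h(7): 5·(7−11)=-20≡6 → g

rubokmdig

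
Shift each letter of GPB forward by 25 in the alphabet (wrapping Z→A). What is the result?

FOA

G(6): 6+25=31≡5 → F
P(15): 15+25=40≡14 → O
B(1): 1+25=26≡0 → A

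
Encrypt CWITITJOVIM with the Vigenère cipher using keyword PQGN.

RMOGXJPBKYS

Repeat the key across the message: PQGNPQGNPQG
C(2)+P(15): 17 → R
W(22)+Q(16): 38≡12 → M
I(8)+G(6): 14 → O
T(19)+N(13): 32≡6 → G
I(8)+P(15): 23 → X
T(19)+Q(16): 35≡9 → J
J(9)+G(6): 15 → P
O(14)+N(13): 27≡1 → B
V(21)+P(15): 36≡10 → K
I(8)+Q(16): 24 → Y
M(12)+G(6): 18 → S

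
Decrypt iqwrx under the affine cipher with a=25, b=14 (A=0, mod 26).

gysxr

The inverse of 25 mod 26 is 25, since 25·25=625≡1. Apply D(y)=25·(y−14) mod 26:
i(8): 25·(8−14)=-150≡6 → g
q(16): 25·(16−14)=50≡24 → y
w(22): 25·(22−14)=200≡18 → s
r(17): 25·(17−14)=75≡23 → x
x(23): 25·(23−14)=225≡17 → r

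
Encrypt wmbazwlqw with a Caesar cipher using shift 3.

zpedczotz

w(22): 22+3=25 → z
m(12): 12+3=15 → p
b(1): 1+3=4 → e
a(0): 0+3=3 → d
z(25): 25+3=28≡2 → c
w(22): 22+3=25 → z
l(11): 11+3=14 → o
q(16): 16+3=19 → t
w(22): 22+3=25 → z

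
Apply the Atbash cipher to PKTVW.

P(15) → K(10)
K(10) → P(15)
T(19) → G(6)
V(21) → E(4)
W(22) → D(3)

KPGED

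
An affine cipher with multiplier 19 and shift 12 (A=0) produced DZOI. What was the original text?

The inverse of 19 mod 26 is 11, since 19·11=209≡1. Apply D(y)=11·(y−12) mod 26:
D(3): 11·(3−12)=-99≡5 → F
Z(25): 11·(25−12)=143≡13 → N
O(14): 11·(14−12)=22 → W
I(8): 11·(8−12)=-44≡8 → I

FNWI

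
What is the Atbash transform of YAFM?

Y(24) → B(1)
A(0) → Z(25)
F(5) → U(20)
M(12) → N(13)

BZUN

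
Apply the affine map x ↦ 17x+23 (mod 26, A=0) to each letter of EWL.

NHC

E(4): 17·4+23=91≡13 → N
W(22): 17·22+23=397≡7 → H
L(11): 17·11+23=210≡2 → C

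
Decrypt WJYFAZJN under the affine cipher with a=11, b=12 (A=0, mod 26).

The inverse of 11 mod 26 is 19, since 11·19=209≡1. Apply D(y)=19·(y−12) mod 26:
W(22): 19·(22−12)=190≡8 → I
J(9): 19·(9−12)=-57≡21 → V
Y(24): 19·(24−12)=228≡20 → U
F(5): 19·(5−12)=-133≡23 → X
A(0): 19·(0−12)=-228≡6 → G
Z(25): 19·(25−12)=247≡13 → N
J(9): 19·(9−12)=-57≡21 → V
N(13): 19·(13−12)=19 → T

IVUXGNVT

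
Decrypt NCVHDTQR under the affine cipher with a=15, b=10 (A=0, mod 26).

VWZFDLQX

The inverse of 15 mod 26 is 7, since 15·7=105≡1. Apply D(y)=7·(y−10) mod 26:
N(13): 7·(13−10)=21 → V
C(2): 7·(2−10)=-56≡22 → W
V(21): 7·(21−10)=77≡25 → Z
H(7): 7·(7−10)=-21≡5 → F
D(3): 7·(3−10)=-49≡3 → D
T(19): 7·(19−10)=63≡11 → L
Q(16): 7·(16−10)=42≡16 → Q
R(17): 7·(17−10)=49≡23 → X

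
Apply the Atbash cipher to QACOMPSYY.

JZXLNKHBB

Q(16) → J(9)
A(0) → Z(25)
C(2) → X(23)
O(14) → L(11)
M(12) → N(13)
P(15) → K(10)
S(18) → H(7)
Y(24) → B(1)
Y(24) → B(1)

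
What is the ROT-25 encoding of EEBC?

E(4): 4+25=29≡3 → D
E(4): 4+25=29≡3 → D
B(1): 1+25=26≡0 → A
C(2): 2+25=27≡1 → B

DDAB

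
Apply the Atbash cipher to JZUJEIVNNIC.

J(9) → Q(16)
Z(25) → A(0)
U(20) → F(5)
J(9) → Q(16)
E(4) → V(21)
I(8) → R(17)
V(21) → E(4)
N(13) → M(12)
N(13) → M(12)
I(8) → R(17)
C(2) → X(23)

QAFQVREMMRX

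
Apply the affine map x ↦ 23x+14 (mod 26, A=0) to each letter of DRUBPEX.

FPGLVCX

D(3): 23·3+14=83≡5 → F
R(17): 23·17+14=405≡15 → P
U(20): 23·20+14=474≡6 → G
B(1): 23·1+14=37≡11 → L
P(15): 23·15+14=359≡21 → V
E(4): 23·4+14=106≡2 → C
X(23): 23·23+14=543≡23 → X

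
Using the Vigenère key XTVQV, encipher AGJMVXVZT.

XZECQUOUJ

Repeat the key across the message: XTVQVXTVQ
A(0)+X(23): 23 → X
G(6)+T(19): 25 → Z
J(9)+V(21): 30≡4 → E
M(12)+Q(16): 28≡2 → C
V(21)+V(21): 42≡16 → Q
X(23)+X(23): 46≡20 → U
V(21)+T(19): 40≡14 → O
Z(25)+V(21): 46≡20 → U
T(19)+Q(16): 35≡9 → J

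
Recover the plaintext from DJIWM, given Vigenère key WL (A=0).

HYMLQ

Repeat the key across the ciphertext: WLWLW
D(3)−W(22): -19≡7 → H
J(9)−L(11): -2≡24 → Y
I(8)−W(22): -14≡12 → M
W(22)−L(11): 11 → L
M(12)−W(22): -10≡16 → Q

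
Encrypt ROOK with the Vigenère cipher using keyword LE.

CSZO

Repeat the key across the message: LELE
R(17)+L(11): 28≡2 → C
O(14)+E(4): 18 → S
O(14)+L(11): 25 → Z
K(10)+E(4): 14 → O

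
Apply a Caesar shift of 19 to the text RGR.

KZK

R(17): 17+19=36≡10 → K
G(6): 6+19=25 → Z
R(17): 17+19=36≡10 → K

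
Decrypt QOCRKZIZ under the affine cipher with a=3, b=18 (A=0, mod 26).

IQMRGLOL

The inverse of 3 mod 26 is 9, since 3·9=27≡1. Apply D(y)=9·(y−18) mod 26:
Q(16): 9·(16−18)=-18≡8 → I
O(14): 9·(14−18)=-36≡16 → Q
C(2): 9·(2−18)=-144≡12 → M
R(17): 9·(17−18)=-9≡17 → R
K(10): 9·(10−18)=-72≡6 → G
Z(25): 9·(25−18)=63≡11 → L
I(8): 9·(8−18)=-90≡14 → O
Z(25): 9·(25−18)=63≡11 → L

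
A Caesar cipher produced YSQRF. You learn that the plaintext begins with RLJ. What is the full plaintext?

RLJKY

From the crib: Y(24)−R(17)=7, so the shift is 7.
Subtract 7 from each ciphertext letter:
Y(24): 24−7=17 → R
S(18): 18−7=11 → L
Q(16): 16−7=9 → J
R(17): 17−7=10 → K
F(5): 5−7=-2≡24 → Y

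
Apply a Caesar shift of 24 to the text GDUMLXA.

G(6): 6+24=30≡4 → E
D(3): 3+24=27≡1 → B
U(20): 20+24=44≡18 → S
M(12): 12+24=36≡10 → K
L(11): 11+24=35≡9 → J
X(23): 23+24=47≡21 → V
A(0): 0+24=24 → Y

EBSKJVY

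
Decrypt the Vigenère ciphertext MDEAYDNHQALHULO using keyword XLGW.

Repeat the key across the ciphertext: XLGWXLGWXLGWXLG
M(12)−X(23): -11≡15 → P
D(3)−L(11): -8≡18 → S
E(4)−G(6): -2≡24 → Y
A(0)−W(22): -22≡4 → E
Y(24)−X(23): 1 → B
D(3)−L(11): -8≡18 → S
N(13)−G(6): 7 → H
H(7)−W(22): -15≡11 → L
Q(16)−X(23): -7≡19 → T
A(0)−L(11): -11≡15 → P
L(11)−G(6): 5 → F
H(7)−W(22): -15≡11 → L
U(20)−X(23): -3≡23 → X
L(11)−L(11): 0 → A
O(14)−G(6): 8 → I

PSYEBSHLTPFLXAI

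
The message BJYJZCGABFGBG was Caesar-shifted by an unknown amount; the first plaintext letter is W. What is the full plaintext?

WETEUXBVWABWB

From the crib: B(1)−W(22)=-21≡5, so the shift is 5.
Subtract 5 from each ciphertext letter:
B(1): 1−5=-4≡22 → W
J(9): 9−5=4 → E
Y(24): 24−5=19 → T
J(9): 9−5=4 → E
Z(25): 25−5=20 → U
C(2): 2−5=-3≡23 → X
G(6): 6−5=1 → B
A(0): 0−5=-5≡21 → V
B(1): 1−5=-4≡22 → W
F(5): 5−5=0 → A
G(6): 6−5=1 → B
B(1): 1−5=-4≡22 → W
G(6): 6−5=1 → B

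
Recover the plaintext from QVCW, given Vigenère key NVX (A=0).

DAFJ

Repeat the key across the ciphertext: NVXN
Q(16)−N(13): 3 → D
V(21)−V(21): 0 → A
C(2)−X(23): -21≡5 → F
W(22)−N(13): 9 → J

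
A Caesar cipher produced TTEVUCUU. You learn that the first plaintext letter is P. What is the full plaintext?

PPARQYQQ

From the crib: T(19)−P(15)=4, so the shift is 4.
Subtract 4 from each ciphertext letter:
T(19): 19−4=15 → P
T(19): 19−4=15 → P
E(4): 4−4=0 → A
V(21): 21−4=17 → R
U(20): 20−4=16 → Q
C(2): 2−4=-2≡24 → Y
U(20): 20−4=16 → Q
U(20): 20−4=16 → Q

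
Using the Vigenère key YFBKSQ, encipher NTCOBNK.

LYDYTDI

Repeat the key across the message: YFBKSQY
N(13)+Y(24): 37≡11 → L
T(19)+F(5): 24 → Y
C(2)+B(1): 3 → D
O(14)+K(10): 24 → Y
B(1)+S(18): 19 → T
N(13)+Q(16): 29≡3 → D
K(10)+Y(24): 34≡8 → I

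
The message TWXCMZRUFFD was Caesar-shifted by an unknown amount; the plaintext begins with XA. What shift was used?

22

From the crib: T(19)−X(23)=-4≡22, so the shift is 22.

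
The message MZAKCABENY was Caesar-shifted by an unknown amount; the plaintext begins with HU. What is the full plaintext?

HUVFXVWZIT

From the crib: M(12)−H(7)=5, so the shift is 5.
Subtract 5 from each ciphertext letter:
M(12): 12−5=7 → H
Z(25): 25−5=20 → U
A(0): 0−5=-5≡21 → V
K(10): 10−5=5 → F
C(2): 2−5=-3≡23 → X
A(0): 0−5=-5≡21 → V
B(1): 1−5=-4≡22 → W
E(4): 4−5=-1≡25 → Z
N(13): 13−5=8 → I
Y(24): 24−5=19 → T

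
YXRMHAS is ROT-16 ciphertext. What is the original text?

Y(24): 24−16=8 → I
X(23): 23−16=7 → H
R(17): 17−16=1 → B
M(12): 12−16=-4≡22 → W
H(7): 7−16=-9≡17 → R
A(0): 0−16=-16≡10 → K
S(18): 18−16=2 → C

IHBWRKC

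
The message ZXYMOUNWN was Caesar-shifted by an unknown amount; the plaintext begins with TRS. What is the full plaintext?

From the crib: Z(25)−T(19)=6, so the shift is 6.
Subtract 6 from each ciphertext letter:
Z(25): 25−6=19 → T
X(23): 23−6=17 → R
Y(24): 24−6=18 → S
M(12): 12−6=6 → G
O(14): 14−6=8 → I
U(20): 20−6=14 → O
N(13): 13−6=7 → H
W(22): 22−6=16 → Q
N(13): 13−6=7 → H

TRSGIOHQH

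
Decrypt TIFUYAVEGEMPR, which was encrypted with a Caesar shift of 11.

IXUJNPKTVTBEG

T(19): 19−11=8 → I
I(8): 8−11=-3≡23 → X
F(5): 5−11=-6≡20 → U
U(20): 20−11=9 → J
Y(24): 24−11=13 → N
A(0): 0−11=-11≡15 → P
V(21): 21−11=10 → K
E(4): 4−11=-7≡19 → T
G(6): 6−11=-5≡21 → V
E(4): 4−11=-7≡19 → T
M(12): 12−11=1 → B
P(15): 15−11=4 → E
R(17): 17−11=6 → G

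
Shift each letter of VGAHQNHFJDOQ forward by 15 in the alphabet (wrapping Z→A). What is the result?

V(21): 21+15=36≡10 → K
G(6): 6+15=21 → V
A(0): 0+15=15 → P
H(7): 7+15=22 → W
Q(16): 16+15=31≡5 → F
N(13): 13+15=28≡2 → C
H(7): 7+15=22 → W
F(5): 5+15=20 → U
J(9): 9+15=24 → Y
D(3): 3+15=18 → S
O(14): 14+15=29≡3 → D
Q(16): 16+15=31≡5 → F

KVPWFCWUYSDF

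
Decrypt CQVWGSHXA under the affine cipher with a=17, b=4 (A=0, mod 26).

The inverse of 17 mod 26 is 23, since 17·23=391≡1. Apply D(y)=23·(y−4) mod 26:
C(2): 23·(2−4)=-46≡6 → G
Q(16): 23·(16−4)=276≡16 → Q
V(21): 23·(21−4)=391≡1 → B
W(22): 23·(22−4)=414≡24 → Y
G(6): 23·(6−4)=46≡20 → U
S(18): 23·(18−4)=322≡10 → K
H(7): 23·(7−4)=69≡17 → R
X(23): 23·(23−4)=437≡21 → V
A(0): 23·(0−4)=-92≡12 → M

GQBYUKRVM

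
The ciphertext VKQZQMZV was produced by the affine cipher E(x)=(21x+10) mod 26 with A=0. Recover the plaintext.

DAEXEKXD

The inverse of 21 mod 26 is 5, since 21·5=105≡1. Apply D(y)=5·(y−10) mod 26:
V(21): 5·(21−10)=55≡3 → D
K(10): 5·(10−10)=0 → A
Q(16): 5·(16−10)=30≡4 → E
Z(25): 5·(25−10)=75≡23 → X
Q(16): 5·(16−10)=30≡4 → E
M(12): 5·(12−10)=10 → K
Z(25): 5·(25−10)=75≡23 → X
V(21): 5·(21−10)=55≡3 → D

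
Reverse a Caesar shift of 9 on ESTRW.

VJKIN

E(4): 4−9=-5≡21 → V
S(18): 18−9=9 → J
T(19): 19−9=10 → K
R(17): 17−9=8 → I
W(22): 22−9=13 → N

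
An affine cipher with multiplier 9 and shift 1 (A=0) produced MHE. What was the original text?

The inverse of 9 mod 26 is 3, since 9·3=27≡1. Apply D(y)=3·(y−1) mod 26:
M(12): 3·(12−1)=33≡7 → H
H(7): 3·(7−1)=18 → S
E(4): 3·(4−1)=9 → J

HSJ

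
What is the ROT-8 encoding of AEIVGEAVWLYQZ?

IMQDOMIDETGYH

A(0): 0+8=8 → I
E(4): 4+8=12 → M
I(8): 8+8=16 → Q
V(21): 21+8=29≡3 → D
G(6): 6+8=14 → O
E(4): 4+8=12 → M
A(0): 0+8=8 → I
V(21): 21+8=29≡3 → D
W(22): 22+8=30≡4 → E
L(11): 11+8=19 → T
Y(24): 24+8=32≡6 → G
Q(16): 16+8=24 → Y
Z(25): 25+8=33≡7 → H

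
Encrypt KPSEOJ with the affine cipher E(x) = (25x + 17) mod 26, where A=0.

K(10): 25·10+17=267≡7 → H
P(15): 25·15+17=392≡2 → C
S(18): 25·18+17=467≡25 → Z
E(4): 25·4+17=117≡13 → N
O(14): 25·14+17=367≡3 → D
J(9): 25·9+17=242≡8 → I

HCZNDI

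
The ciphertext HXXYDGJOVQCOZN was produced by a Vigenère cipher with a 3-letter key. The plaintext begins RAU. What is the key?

Subtract each crib letter from the matching ciphertext letter (mod 26):
H(7)−R(17)=-10≡16 → Q
X(23)−A(0)=23 → X
X(23)−U(20)=3 → D

QXD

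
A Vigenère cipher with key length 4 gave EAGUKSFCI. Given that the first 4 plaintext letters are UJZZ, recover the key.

KRHV

Subtract each crib letter from the matching ciphertext letter (mod 26):
E(4)−U(20)=-16≡10 → K
A(0)−J(9)=-9≡17 → R
G(6)−Z(25)=-19≡7 → H
U(20)−Z(25)=-5≡21 → V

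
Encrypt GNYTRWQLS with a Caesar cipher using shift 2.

IPAVTYSNU

G(6): 6+2=8 → I
N(13): 13+2=15 → P
Y(24): 24+2=26≡0 → A
T(19): 19+2=21 → V
R(17): 17+2=19 → T
W(22): 22+2=24 → Y
Q(16): 16+2=18 → S
L(11): 11+2=13 → N
S(18): 18+2=20 → U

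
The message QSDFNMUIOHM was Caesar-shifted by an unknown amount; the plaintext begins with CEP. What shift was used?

14

From the crib: Q(16)−C(2)=14, so the shift is 14.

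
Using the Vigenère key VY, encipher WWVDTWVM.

RUQBOUQK

Repeat the key across the message: VYVYVYVY
W(22)+V(21): 43≡17 → R
W(22)+Y(24): 46≡20 → U
V(21)+V(21): 42≡16 → Q
D(3)+Y(24): 27≡1 → B
T(19)+V(21): 40≡14 → O
W(22)+Y(24): 46≡20 → U
V(21)+V(21): 42≡16 → Q
M(12)+Y(24): 36≡10 → K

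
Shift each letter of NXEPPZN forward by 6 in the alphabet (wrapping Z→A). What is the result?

N(13): 13+6=19 → T
X(23): 23+6=29≡3 → D
E(4): 4+6=10 → K
P(15): 15+6=21 → V
P(15): 15+6=21 → V
Z(25): 25+6=31≡5 → F
N(13): 13+6=19 → T

TDKVVFT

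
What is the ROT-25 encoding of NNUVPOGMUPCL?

MMTUONFLTOBK

N(13): 13+25=38≡12 → M
N(13): 13+25=38≡12 → M
U(20): 20+25=45≡19 → T
V(21): 21+25=46≡20 → U
P(15): 15+25=40≡14 → O
O(14): 14+25=39≡13 → N
G(6): 6+25=31≡5 → F
M(12): 12+25=37≡11 → L
U(20): 20+25=45≡19 → T
P(15): 15+25=40≡14 → O
C(2): 2+25=27≡1 → B
L(11): 11+25=36≡10 → K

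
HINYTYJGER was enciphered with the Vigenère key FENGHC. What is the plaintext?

Repeat the key across the ciphertext: FENGHCFENG
H(7)−F(5): 2 → C
I(8)−E(4): 4 → E
N(13)−N(13): 0 → A
Y(24)−G(6): 18 → S
T(19)−H(7): 12 → M
Y(24)−C(2): 22 → W
J(9)−F(5): 4 → E
G(6)−E(4): 2 → C
E(4)−N(13): -9≡17 → R
R(17)−G(6): 11 → L

CEASMWECRL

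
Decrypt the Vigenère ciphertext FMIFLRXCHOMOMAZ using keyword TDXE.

Repeat the key across the ciphertext: TDXETDXETDXETDX
F(5)−T(19): -14≡12 → M
M(12)−D(3): 9 → J
I(8)−X(23): -15≡11 → L
F(5)−E(4): 1 → B
L(11)−T(19): -8≡18 → S
R(17)−D(3): 14 → O
X(23)−X(23): 0 → A
C(2)−E(4): -2≡24 → Y
H(7)−T(19): -12≡14 → O
O(14)−D(3): 11 → L
M(12)−X(23): -11≡15 → P
O(14)−E(4): 10 → K
M(12)−T(19): -7≡19 → T
A(0)−D(3): -3≡23 → X
Z(25)−X(23): 2 → C

MJLBSOAYOLPKTXC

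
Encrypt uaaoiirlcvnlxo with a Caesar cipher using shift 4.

u(20): 20+4=24 → y
a(0): 0+4=4 → e
a(0): 0+4=4 → e
o(14): 14+4=18 → s
i(8): 8+4=12 → m
i(8): 8+4=12 → m
r(17): 17+4=21 → v
l(11): 11+4=15 → p
c(2): 2+4=6 → g
v(21): 21+4=25 → z
n(13): 13+4=17 → r
l(11): 11+4=15 → p
x(23): 23+4=27≡1 → b
o(14): 14+4=18 → s

yeesmmvpgzrpbs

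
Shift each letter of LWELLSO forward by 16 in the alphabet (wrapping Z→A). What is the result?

BMUBBIE

L(11): 11+16=27≡1 → B
W(22): 22+16=38≡12 → M
E(4): 4+16=20 → U
L(11): 11+16=27≡1 → B
L(11): 11+16=27≡1 → B
S(18): 18+16=34≡8 → I
O(14): 14+16=30≡4 → E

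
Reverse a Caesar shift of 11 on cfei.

c(2): 2−11=-9≡17 → r
f(5): 5−11=-6≡20 → u
e(4): 4−11=-7≡19 → t
i(8): 8−11=-3≡23 → x

rutx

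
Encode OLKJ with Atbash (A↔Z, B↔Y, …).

O(14) → L(11)
L(11) → O(14)
K(10) → P(15)
J(9) → Q(16)

LOPQ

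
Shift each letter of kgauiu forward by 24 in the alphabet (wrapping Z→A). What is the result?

ieysgs

k(10): 10+24=34≡8 → i
g(6): 6+24=30≡4 → e
a(0): 0+24=24 → y
u(20): 20+24=44≡18 → s
i(8): 8+24=32≡6 → g
u(20): 20+24=44≡18 → s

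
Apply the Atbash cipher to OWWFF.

LDDUU

O(14) → L(11)
W(22) → D(3)
W(22) → D(3)
F(5) → U(20)
F(5) → U(20)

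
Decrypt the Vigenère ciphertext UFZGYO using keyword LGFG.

Repeat the key across the ciphertext: LGFGLG
U(20)−L(11): 9 → J
F(5)−G(6): -1≡25 → Z
Z(25)−F(5): 20 → U
G(6)−G(6): 0 → A
Y(24)−L(11): 13 → N
O(14)−G(6): 8 → I

JZUANI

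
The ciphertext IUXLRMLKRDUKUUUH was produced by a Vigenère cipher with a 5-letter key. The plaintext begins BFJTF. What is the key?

Subtract each crib letter from the matching ciphertext letter (mod 26):
I(8)−B(1)=7 → H
U(20)−F(5)=15 → P
X(23)−J(9)=14 → O
L(11)−T(19)=-8≡18 → S
R(17)−F(5)=12 → M

HPOSM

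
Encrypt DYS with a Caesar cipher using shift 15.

SNH

D(3): 3+15=18 → S
Y(24): 24+15=39≡13 → N
S(18): 18+15=33≡7 → H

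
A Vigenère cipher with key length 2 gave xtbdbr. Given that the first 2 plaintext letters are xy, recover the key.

av

Subtract each crib letter from the matching ciphertext letter (mod 26):
x(23)−x(23)=0 → a
t(19)−y(24)=-5≡21 → v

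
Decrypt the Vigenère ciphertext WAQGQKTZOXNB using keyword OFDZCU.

Repeat the key across the ciphertext: OFDZCUOFDZCU
W(22)−O(14): 8 → I
A(0)−F(5): -5≡21 → V
Q(16)−D(3): 13 → N
G(6)−Z(25): -19≡7 → H
Q(16)−C(2): 14 → O
K(10)−U(20): -10≡16 → Q
T(19)−O(14): 5 → F
Z(25)−F(5): 20 → U
O(14)−D(3): 11 → L
X(23)−Z(25): -2≡24 → Y
N(13)−C(2): 11 → L
B(1)−U(20): -19≡7 → H

IVNHOQFULYLH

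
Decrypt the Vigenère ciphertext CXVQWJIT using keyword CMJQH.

Repeat the key across the ciphertext: CMJQHCMJ
C(2)−C(2): 0 → A
X(23)−M(12): 11 → L
V(21)−J(9): 12 → M
Q(16)−Q(16): 0 → A
W(22)−H(7): 15 → P
J(9)−C(2): 7 → H
I(8)−M(12): -4≡22 → W
T(19)−J(9): 10 → K

ALMAPHWK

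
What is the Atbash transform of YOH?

BLS

Y(24) → B(1)
O(14) → L(11)
H(7) → S(18)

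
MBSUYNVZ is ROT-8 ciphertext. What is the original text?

ETKMQFNR

M(12): 12−8=4 → E
B(1): 1−8=-7≡19 → T
S(18): 18−8=10 → K
U(20): 20−8=12 → M
Y(24): 24−8=16 → Q
N(13): 13−8=5 → F
V(21): 21−8=13 → N
Z(25): 25−8=17 → R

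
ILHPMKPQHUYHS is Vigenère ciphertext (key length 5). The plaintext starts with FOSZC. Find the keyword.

DXPQK

Subtract each crib letter from the matching ciphertext letter (mod 26):
I(8)−F(5)=3 → D
L(11)−O(14)=-3≡23 → X
H(7)−S(18)=-11≡15 → P
P(15)−Z(25)=-10≡16 → Q
M(12)−C(2)=10 → K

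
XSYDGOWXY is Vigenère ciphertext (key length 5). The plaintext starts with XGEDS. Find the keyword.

Subtract each crib letter from the matching ciphertext letter (mod 26):
X(23)−X(23)=0 → A
S(18)−G(6)=12 → M
Y(24)−E(4)=20 → U
D(3)−D(3)=0 → A
G(6)−S(18)=-12≡14 → O

AMUAO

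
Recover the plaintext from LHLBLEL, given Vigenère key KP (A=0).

BSBMBPB

Repeat the key across the ciphertext: KPKPKPK
L(11)−K(10): 1 → B
H(7)−P(15): -8≡18 → S
L(11)−K(10): 1 → B
B(1)−P(15): -14≡12 → M
L(11)−K(10): 1 → B
E(4)−P(15): -11≡15 → P
L(11)−K(10): 1 → B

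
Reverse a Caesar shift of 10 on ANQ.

A(0): 0−10=-10≡16 → Q
N(13): 13−10=3 → D
Q(16): 16−10=6 → G

QDG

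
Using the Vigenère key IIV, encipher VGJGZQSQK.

Repeat the key across the message: IIVIIVIIV
V(21)+I(8): 29≡3 → D
G(6)+I(8): 14 → O
J(9)+V(21): 30≡4 → E
G(6)+I(8): 14 → O
Z(25)+I(8): 33≡7 → H
Q(16)+V(21): 37≡11 → L
S(18)+I(8): 26≡0 → A
Q(16)+I(8): 24 → Y
K(10)+V(21): 31≡5 → F

DOEOHLAYF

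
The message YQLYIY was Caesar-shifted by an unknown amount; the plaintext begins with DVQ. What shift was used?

21

From the crib: Y(24)−D(3)=21, so the shift is 21.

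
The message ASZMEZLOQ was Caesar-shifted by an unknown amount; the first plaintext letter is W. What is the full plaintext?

WOVIAVHKM

From the crib: A(0)−W(22)=-22≡4, so the shift is 4.
Subtract 4 from each ciphertext letter:
A(0): 0−4=-4≡22 → W
S(18): 18−4=14 → O
Z(25): 25−4=21 → V
M(12): 12−4=8 → I
E(4): 4−4=0 → A
Z(25): 25−4=21 → V
L(11): 11−4=7 → H
O(14): 14−4=10 → K
Q(16): 16−4=12 → M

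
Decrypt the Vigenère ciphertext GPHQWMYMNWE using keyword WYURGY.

KRNZQOCOTFY

Repeat the key across the ciphertext: WYURGYWYURG
G(6)−W(22): -16≡10 → K
P(15)−Y(24): -9≡17 → R
H(7)−U(20): -13≡13 → N
Q(16)−R(17): -1≡25 → Z
W(22)−G(6): 16 → Q
M(12)−Y(24): -12≡14 → O
Y(24)−W(22): 2 → C
M(12)−Y(24): -12≡14 → O
N(13)−U(20): -7≡19 → T
W(22)−R(17): 5 → F
E(4)−G(6): -2≡24 → Y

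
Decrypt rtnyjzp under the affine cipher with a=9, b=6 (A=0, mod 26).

hnvcjfb

The inverse of 9 mod 26 is 3, since 9·3=27≡1. Apply D(y)=3·(y−6) mod 26:
r(17): 3·(17−6)=33≡7 → h
t(19): 3·(19−6)=39≡13 → n
n(13): 3·(13−6)=21 → v
y(24): 3·(24−6)=54≡2 → c
j(9): 3·(9−6)=9 → j
z(25): 3·(25−6)=57≡5 → f
p(15): 3·(15−6)=27≡1 → b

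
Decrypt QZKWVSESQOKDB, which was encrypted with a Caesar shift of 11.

Q(16): 16−11=5 → F
Z(25): 25−11=14 → O
K(10): 10−11=-1≡25 → Z
W(22): 22−11=11 → L
V(21): 21−11=10 → K
S(18): 18−11=7 → H
E(4): 4−11=-7≡19 → T
S(18): 18−11=7 → H
Q(16): 16−11=5 → F
O(14): 14−11=3 → D
K(10): 10−11=-1≡25 → Z
D(3): 3−11=-8≡18 → S
B(1): 1−11=-10≡16 → Q

FOZLKHTHFDZSQ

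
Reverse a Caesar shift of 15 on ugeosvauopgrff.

u(20): 20−15=5 → f
g(6): 6−15=-9≡17 → r
e(4): 4−15=-11≡15 → p
o(14): 14−15=-1≡25 → z
s(18): 18−15=3 → d
v(21): 21−15=6 → g
a(0): 0−15=-15≡11 → l
u(20): 20−15=5 → f
o(14): 14−15=-1≡25 → z
p(15): 15−15=0 → a
g(6): 6−15=-9≡17 → r
r(17): 17−15=2 → c
f(5): 5−15=-10≡16 → q
f(5): 5−15=-10≡16 → q

frpzdglfzarcqq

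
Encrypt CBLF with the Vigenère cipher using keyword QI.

Repeat the key across the message: QIQI
C(2)+Q(16): 18 → S
B(1)+I(8): 9 → J
L(11)+Q(16): 27≡1 → B
F(5)+I(8): 13 → N

SJBN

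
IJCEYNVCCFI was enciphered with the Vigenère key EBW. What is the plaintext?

EIGAXRRBGBH

Repeat the key across the ciphertext: EBWEBWEBWEB
I(8)−E(4): 4 → E
J(9)−B(1): 8 → I
C(2)−W(22): -20≡6 → G
E(4)−E(4): 0 → A
Y(24)−B(1): 23 → X
N(13)−W(22): -9≡17 → R
V(21)−E(4): 17 → R
C(2)−B(1): 1 → B
C(2)−W(22): -20≡6 → G
F(5)−E(4): 1 → B
I(8)−B(1): 7 → H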